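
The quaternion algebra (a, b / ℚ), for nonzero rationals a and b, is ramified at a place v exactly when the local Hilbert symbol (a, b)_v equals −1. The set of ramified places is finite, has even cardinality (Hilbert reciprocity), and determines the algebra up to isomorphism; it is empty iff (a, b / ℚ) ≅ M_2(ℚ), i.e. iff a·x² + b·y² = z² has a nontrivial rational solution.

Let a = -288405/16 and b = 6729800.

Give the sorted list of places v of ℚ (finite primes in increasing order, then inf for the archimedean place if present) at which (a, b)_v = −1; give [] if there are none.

(a, b) ≡ (-32045, 67298) mod (ℚ^×)²; places V = {2, 3, 5, 7, 11, 13, 17, 19, 23, 29, ∞}.
(a,b)_13: α=1, u≡2; β=0, v≡12 (mod 13); (2|13)=-1, (12|13)=+1; sign (−1)^0·-1^0·+1^1 = +1.
(a,b)_23: α=0, u≡11; β=1, v≡17 (mod 23); (11|23)=-1, (17|23)=-1; sign (−1)^0·-1^1·-1^0 = -1.
(a,b)_11: α=0, u≡3; β=1, v≡2 (mod 11); (3|11)=+1, (2|11)=-1; sign (−1)^0·+1^1·-1^0 = +1.
(a,b)_∞: sgn(-32045)=−, sgn(67298)=+, so +1.
(a,b)_19: α=0, u≡14; β=1, v≡2 (mod 19); (14|19)=-1, (2|19)=-1; sign (−1)^0·-1^1·-1^0 = -1.
(a,b)_7: α=0, u≡1; β=1, v≡6 (mod 7); (1|7)=+1, (6|7)=-1; sign (−1)^0·+1^1·-1^0 = +1.
(a,b)_2: α=-4, β=3; u≡3, v≡1 (mod 8); ε(u)ε(v)=1·0, αω(v)=-4·0, βω(u)=3·1; sum ≡ 1  ⇒  -1.
(a,b)_29: α=1, u≡11; β=0, v≡2 (mod 29); (11|29)=-1, (2|29)=-1; sign (−1)^0·-1^0·-1^1 = -1.
(a,b)_3: α=2, u≡1; β=0, v≡2 (mod 3); (1|3)=+1, (2|3)=-1; sign (−1)^0·+1^0·-1^2 = +1.
(a,b)_5: α=1, u≡4; β=2, v≡2 (mod 5); (4|5)=+1, (2|5)=-1; sign (−1)^0·+1^2·-1^1 = -1.
(a,b)_17: α=1, u≡16; β=0, v≡10 (mod 17); (16|17)=+1, (10|17)=-1; sign (−1)^0·+1^0·-1^1 = -1.
Ram(-32045, 67298) = {2, 5, 17, 19, 23, 29}; no ℚ_2-point on the conic.

[2, 5, 17, 19, 23, 29]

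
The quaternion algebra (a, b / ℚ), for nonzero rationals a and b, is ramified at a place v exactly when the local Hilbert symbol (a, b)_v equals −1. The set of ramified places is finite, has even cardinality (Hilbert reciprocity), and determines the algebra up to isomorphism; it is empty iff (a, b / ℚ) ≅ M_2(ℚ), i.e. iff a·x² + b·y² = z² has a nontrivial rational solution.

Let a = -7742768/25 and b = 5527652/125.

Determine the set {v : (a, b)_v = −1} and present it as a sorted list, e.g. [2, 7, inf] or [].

(a, b) ≡ (-483923, 40885) mod (ℚ^×)²; places V = {2, 5, 11, 13, 17, 29, 37, 41, ∞}.
(a,b)_11: α=1, u≡8; β=0, v≡5 (mod 11); (8|11)=-1, (5|11)=+1; sign (−1)^0·-1^0·+1^1 = +1.
(a,b)_5: α=-2, u≡2; β=-3, v≡2 (mod 5); (2|5)=-1, (2|5)=-1; sign (−1)^0·-1^-3·-1^-2 = -1.
(a,b)_2: α=4, β=2; u≡5, v≡5 (mod 8); ε(u)ε(v)=0·0, αω(v)=4·1, βω(u)=2·1; sum ≡ 0  ⇒  +1.
(a,b)_29: α=1, u≡19; β=0, v≡28 (mod 29); (19|29)=-1, (28|29)=+1; sign (−1)^0·-1^0·+1^1 = +1.
(a,b)_13: α=0, u≡7; β=3, v≡9 (mod 13); (7|13)=-1, (9|13)=+1; sign (−1)^0·-1^3·+1^0 = -1.
(a,b)_∞: sgn(-483923)=−, sgn(40885)=+, so +1.
(a,b)_41: α=1, u≡36; β=0, v≡16 (mod 41); (36|41)=+1, (16|41)=+1; sign (−1)^0·+1^0·+1^1 = +1.
(a,b)_37: α=1, u≡24; β=1, v≡31 (mod 37); (24|37)=-1, (31|37)=-1; sign (−1)^0·-1^1·-1^1 = +1.
(a,b)_17: α=0, u≡15; β=1, v≡8 (mod 17); (15|17)=+1, (8|17)=+1; sign (−1)^0·+1^1·+1^0 = +1.
Ram(-483923, 40885) = {5, 13}; no ℚ_5-point on the conic.

[5, 13]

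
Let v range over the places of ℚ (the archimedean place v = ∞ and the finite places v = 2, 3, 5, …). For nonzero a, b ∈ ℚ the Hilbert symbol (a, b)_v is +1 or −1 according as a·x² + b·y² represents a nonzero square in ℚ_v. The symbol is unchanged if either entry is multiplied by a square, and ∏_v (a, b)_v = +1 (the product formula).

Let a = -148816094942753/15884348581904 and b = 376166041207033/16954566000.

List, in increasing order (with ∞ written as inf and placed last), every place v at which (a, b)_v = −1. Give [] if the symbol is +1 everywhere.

(a, b) ≡ (-3553, 53295) mod (ℚ^×)²; places V = {2, 3, 5, 7, 11, 17, 19, 23, 41, 43, 47, ∞}.
(a,b)_∞: sgn(-3553)=−, sgn(53295)=+, so +1.
(a,b)_23: α=4, u≡9; β=2, v≡4 (mod 23); (9|23)=+1, (4|23)=+1; sign (−1)^0·+1^2·+1^4 = +1.
(a,b)_17: α=3, u≡10; β=1, v≡3 (mod 17); (10|17)=-1, (3|17)=-1; sign (−1)^0·-1^1·-1^3 = +1.
(a,b)_11: α=-1, u≡7; β=1, v≡9 (mod 11); (7|11)=-1, (9|11)=+1; sign (−1)^1·-1^1·+1^-1 = +1.
(a,b)_19: α=-1, u≡10; β=1, v≡13 (mod 19); (10|19)=-1, (13|19)=-1; sign (−1)^1·-1^1·-1^-1 = -1.
(a,b)_5: α=0, u≡3; β=-3, v≡1 (mod 5); (3|5)=-1, (1|5)=+1; sign (−1)^0·-1^-3·+1^0 = -1.
(a,b)_47: α=2, u≡35; β=2, v≡43 (mod 47); (35|47)=-1, (43|47)=-1; sign (−1)^0·-1^2·-1^2 = +1.
(a,b)_41: α=-6, u≡12; β=-4, v≡16 (mod 41); (12|41)=-1, (16|41)=+1; sign (−1)^0·-1^-4·+1^-6 = +1.
(a,b)_3: α=0, u≡2; β=-1, v≡2 (mod 3); (2|3)=-1, (2|3)=-1; sign (−1)^0·-1^-1·-1^0 = -1.
(a,b)_43: α=0, u≡23; β=2, v≡28 (mod 43); (23|43)=+1, (28|43)=-1; sign (−1)^0·+1^2·-1^0 = +1.
(a,b)_7: α=2, u≡3; β=2, v≡1 (mod 7); (3|7)=-1, (1|7)=+1; sign (−1)^0·-1^2·+1^2 = +1.
(a,b)_2: α=-4, β=-4; u≡7, v≡7 (mod 8); ε(u)ε(v)=1·1, αω(v)=-4·0, βω(u)=-4·0; sum ≡ 1  ⇒  -1.
(-3553, 53295 / ℚ) ramifies at {2, 3, 5, 19}: a division algebra.

[2, 3, 5, 19]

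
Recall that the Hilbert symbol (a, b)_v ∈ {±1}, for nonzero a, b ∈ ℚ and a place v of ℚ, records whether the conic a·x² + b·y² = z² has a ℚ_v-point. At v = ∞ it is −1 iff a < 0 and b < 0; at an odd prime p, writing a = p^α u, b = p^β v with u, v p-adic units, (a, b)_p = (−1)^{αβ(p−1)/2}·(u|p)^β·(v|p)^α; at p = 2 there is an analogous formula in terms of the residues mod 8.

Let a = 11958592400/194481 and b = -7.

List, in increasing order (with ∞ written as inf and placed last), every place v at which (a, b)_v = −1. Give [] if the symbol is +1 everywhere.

[7, 19]

Mod squares: a ≡ 16169, b ≡ -7. Check v ∈ {∞, 2, 3, 5, 7, 19, 23, 37, 43}.
v=37: a=37^1·(≡11), b=37^0·(≡30) mod 37; (11|37)=+1, (30|37)=+1; (−1)^{1·0·18}·(+1)^0·(+1)^1 = +1.
v=∞: 16169 > 0 and -7 < 0  ⇒  (a,b)_∞ = +1.
v=5: a=5^2·(≡1), b=5^0·(≡3) mod 5; (1|5)=+1, (3|5)=-1; (−1)^{2·0·2}·(+1)^0·(-1)^2 = +1.
v=7: a=7^-4·(≡5), b=7^1·(≡6) mod 7; (5|7)=-1, (6|7)=-1; (−1)^{-4·1·3}·(-1)^1·(-1)^-4 = -1.
v=2: v_2(a)=4, v_2(b)=0; units ≡ 1, 1 (mod 8); ε·ε+αω+βω = 0·0+4·0+0·0 ≡ 0  ⇒  (a,b)_2 = +1.
v=3: a=3^-4·(≡2), b=3^0·(≡2) mod 3; (2|3)=-1, (2|3)=-1; (−1)^{-4·0·1}·(-1)^0·(-1)^-4 = +1.
v=43: a=43^2·(≡36), b=43^0·(≡36) mod 43; (36|43)=+1, (36|43)=+1; (−1)^{2·0·21}·(+1)^0·(+1)^2 = +1.
v=23: a=23^1·(≡4), b=23^0·(≡16) mod 23; (4|23)=+1, (16|23)=+1; (−1)^{1·0·11}·(+1)^0·(+1)^1 = +1.
v=19: a=19^1·(≡8), b=19^0·(≡12) mod 19; (8|19)=-1, (12|19)=-1; (−1)^{1·0·9}·(-1)^0·(-1)^1 = -1.
(16169, -7 / ℚ) ramifies at {7, 19}: a division algebra.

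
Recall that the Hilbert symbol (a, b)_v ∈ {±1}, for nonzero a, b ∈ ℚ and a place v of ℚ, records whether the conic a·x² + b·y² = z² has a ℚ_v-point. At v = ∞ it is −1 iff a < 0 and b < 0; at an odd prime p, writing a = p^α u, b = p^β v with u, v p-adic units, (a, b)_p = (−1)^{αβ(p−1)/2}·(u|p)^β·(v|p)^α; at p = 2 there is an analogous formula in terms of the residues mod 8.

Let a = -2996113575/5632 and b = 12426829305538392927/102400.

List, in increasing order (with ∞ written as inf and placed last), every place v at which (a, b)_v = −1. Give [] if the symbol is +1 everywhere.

(a, b) ≡ (-186186, 7) mod (ℚ^×)²; places V = {2, 3, 5, 7, 11, 13, 17, 31, ∞}.
(a,b)_5: α=2, u≡1; β=-2, v≡2 (mod 5); (1|5)=+1, (2|5)=-1; sign (−1)^0·+1^-2·-1^2 = +1.
(a,b)_31: α=1, u≡28; β=2, v≡7 (mod 31); (28|31)=+1, (7|31)=+1; sign (−1)^0·+1^2·+1^1 = +1.
(a,b)_∞: sgn(-186186)=−, sgn(7)=+, so +1.
(a,b)_7: α=3, u≡4; β=9, v≡2 (mod 7); (4|7)=+1, (2|7)=+1; sign (−1)^1·+1^9·+1^3 = -1.
(a,b)_17: α=2, u≡4; β=2, v≡10 (mod 17); (4|17)=+1, (10|17)=-1; sign (−1)^0·+1^2·-1^2 = +1.
(a,b)_2: α=-9, β=-12; u≡3, v≡7 (mod 8); ε(u)ε(v)=1·1, αω(v)=-9·0, βω(u)=-12·1; sum ≡ 1  ⇒  -1.
(a,b)_13: α=1, u≡10; β=2, v≡8 (mod 13); (10|13)=+1, (8|13)=-1; sign (−1)^0·+1^2·-1^1 = -1.
(a,b)_3: α=1, u≡2; β=8, v≡1 (mod 3); (2|3)=-1, (1|3)=+1; sign (−1)^0·-1^8·+1^1 = +1.
(a,b)_11: α=-1, u≡3; β=0, v≡6 (mod 11); (3|11)=+1, (6|11)=-1; sign (−1)^0·+1^0·-1^-1 = -1.
(-186186, 7 / ℚ) ramifies at {2, 7, 11, 13}: a division algebra.

[2, 7, 11, 13]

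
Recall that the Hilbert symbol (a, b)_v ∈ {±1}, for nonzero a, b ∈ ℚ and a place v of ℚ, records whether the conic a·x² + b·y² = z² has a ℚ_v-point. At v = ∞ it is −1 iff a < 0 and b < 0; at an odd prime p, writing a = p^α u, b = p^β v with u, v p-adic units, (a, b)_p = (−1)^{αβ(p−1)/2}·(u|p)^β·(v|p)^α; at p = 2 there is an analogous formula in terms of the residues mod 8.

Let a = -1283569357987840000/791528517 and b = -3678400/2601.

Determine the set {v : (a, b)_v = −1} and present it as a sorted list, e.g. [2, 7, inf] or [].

[13, inf]

Mod squares: a ≡ -13, b ≡ -19. Check v ∈ {∞, 2, 3, 5, 7, 11, 13, 17, 19}.
v=11: a=11^6·(≡4), b=11^2·(≡3) mod 11; (4|11)=+1, (3|11)=+1; (−1)^{6·2·5}·(+1)^2·(+1)^6 = +1.
v=∞: -13 < 0 and -19 < 0  ⇒  (a,b)_∞ = -1.
v=5: a=5^4·(≡3), b=5^2·(≡4) mod 5; (3|5)=-1, (4|5)=+1; (−1)^{4·2·2}·(-1)^2·(+1)^4 = +1.
v=2: v_2(a)=16, v_2(b)=6; units ≡ 3, 5 (mod 8); ε·ε+αω+βω = 1·0+16·1+6·1 ≡ 0  ⇒  (a,b)_2 = +1.
v=17: a=17^-4·(≡2), b=17^-2·(≡1) mod 17; (2|17)=+1, (1|17)=+1; (−1)^{-4·-2·8}·(+1)^-2·(+1)^-4 = +1.
v=7: a=7^2·(≡4), b=7^0·(≡4) mod 7; (4|7)=+1, (4|7)=+1; (−1)^{2·0·3}·(+1)^0·(+1)^2 = +1.
v=13: a=13^-1·(≡3), b=13^0·(≡2) mod 13; (3|13)=+1, (2|13)=-1; (−1)^{-1·0·6}·(+1)^0·(-1)^-1 = -1.
v=3: a=3^-6·(≡2), b=3^-2·(≡2) mod 3; (2|3)=-1, (2|3)=-1; (−1)^{-6·-2·1}·(-1)^-2·(-1)^-6 = +1.
v=19: a=19^2·(≡6), b=19^1·(≡14) mod 19; (6|19)=+1, (14|19)=-1; (−1)^{2·1·9}·(+1)^1·(-1)^2 = +1.
|Ram(-13, -19)| = 2, even; anisotropic at {13, ∞}.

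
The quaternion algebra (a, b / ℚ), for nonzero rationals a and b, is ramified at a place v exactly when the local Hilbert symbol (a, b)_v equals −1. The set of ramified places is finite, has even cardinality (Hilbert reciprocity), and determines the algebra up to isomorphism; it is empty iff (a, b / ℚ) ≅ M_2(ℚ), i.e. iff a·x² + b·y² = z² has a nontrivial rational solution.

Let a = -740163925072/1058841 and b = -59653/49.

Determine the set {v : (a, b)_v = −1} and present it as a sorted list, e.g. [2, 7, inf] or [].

Mod squares: a ≡ -13, b ≡ -493. Check v ∈ {∞, 2, 3, 7, 11, 13, 17, 29}.
v=11: a=11^4·(≡5), b=11^2·(≡7) mod 11; (5|11)=+1, (7|11)=-1; (−1)^{4·2·5}·(+1)^2·(-1)^4 = +1.
v=3: a=3^-2·(≡2), b=3^0·(≡2) mod 3; (2|3)=-1, (2|3)=-1; (−1)^{-2·0·1}·(-1)^0·(-1)^-2 = +1.
v=2: v_2(a)=4, v_2(b)=0; units ≡ 3, 3 (mod 8); ε·ε+αω+βω = 1·1+4·1+0·1 ≡ 1  ⇒  (a,b)_2 = -1.
v=7: a=7^-6·(≡1), b=7^-2·(≡1) mod 7; (1|7)=+1, (1|7)=+1; (−1)^{-6·-2·3}·(+1)^-2·(+1)^-6 = +1.
v=13: a=13^1·(≡1), b=13^0·(≡3) mod 13; (1|13)=+1, (3|13)=+1; (−1)^{1·0·6}·(+1)^0·(+1)^1 = +1.
v=∞: -13 < 0 and -493 < 0  ⇒  (a,b)_∞ = -1.
v=29: a=29^2·(≡7), b=29^1·(≡3) mod 29; (7|29)=+1, (3|29)=-1; (−1)^{2·1·14}·(+1)^1·(-1)^2 = +1.
v=17: a=17^2·(≡15), b=17^1·(≡12) mod 17; (15|17)=+1, (12|17)=-1; (−1)^{2·1·8}·(+1)^1·(-1)^2 = +1.
Ram(-13, -493) = {2, ∞}; no ℚ_2-point on the conic.

[2, inf]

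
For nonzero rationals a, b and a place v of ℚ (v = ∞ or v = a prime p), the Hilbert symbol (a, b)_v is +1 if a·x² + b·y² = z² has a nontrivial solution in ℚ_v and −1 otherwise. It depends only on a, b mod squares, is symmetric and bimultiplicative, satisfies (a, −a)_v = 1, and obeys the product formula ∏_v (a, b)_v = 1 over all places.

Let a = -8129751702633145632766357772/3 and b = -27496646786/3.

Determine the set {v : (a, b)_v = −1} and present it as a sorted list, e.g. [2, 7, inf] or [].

[3, 7, 47, inf]

Mod squares: a ≡ -658329, b ≡ -37342662. Check v ∈ {∞, 2, 3, 7, 23, 29, 31, 43, 47}.
v=31: a=31^2·(≡4), b=31^1·(≡24) mod 31; (4|31)=+1, (24|31)=-1; (−1)^{2·1·15}·(+1)^1·(-1)^2 = +1.
v=7: a=7^5·(≡6), b=7^1·(≡5) mod 7; (6|7)=-1, (5|7)=-1; (−1)^{5·1·3}·(-1)^1·(-1)^5 = -1.
v=43: a=43^2·(≡9), b=43^1·(≡18) mod 43; (9|43)=+1, (18|43)=-1; (−1)^{2·1·21}·(+1)^1·(-1)^2 = +1.
v=∞: -658329 < 0 and -37342662 < 0  ⇒  (a,b)_∞ = -1.
v=47: a=47^5·(≡26), b=47^2·(≡38) mod 47; (26|47)=-1, (38|47)=-1; (−1)^{5·2·23}·(-1)^2·(-1)^5 = -1.
v=23: a=23^3·(≡3), b=23^1·(≡5) mod 23; (3|23)=+1, (5|23)=-1; (−1)^{3·1·11}·(+1)^1·(-1)^3 = +1.
v=3: a=3^-1·(≡1), b=3^-1·(≡1) mod 3; (1|3)=+1, (1|3)=+1; (−1)^{-1·-1·1}·(+1)^-1·(+1)^-1 = -1.
v=29: a=29^3·(≡13), b=29^1·(≡5) mod 29; (13|29)=+1, (5|29)=+1; (−1)^{3·1·14}·(+1)^1·(+1)^3 = +1.
v=2: v_2(a)=2, v_2(b)=1; units ≡ 7, 5 (mod 8); ε·ε+αω+βω = 1·0+2·1+1·0 ≡ 0  ⇒  (a,b)_2 = +1.
(-658329, -37342662 / ℚ) ramifies at {3, 7, 47, ∞}: a division algebra.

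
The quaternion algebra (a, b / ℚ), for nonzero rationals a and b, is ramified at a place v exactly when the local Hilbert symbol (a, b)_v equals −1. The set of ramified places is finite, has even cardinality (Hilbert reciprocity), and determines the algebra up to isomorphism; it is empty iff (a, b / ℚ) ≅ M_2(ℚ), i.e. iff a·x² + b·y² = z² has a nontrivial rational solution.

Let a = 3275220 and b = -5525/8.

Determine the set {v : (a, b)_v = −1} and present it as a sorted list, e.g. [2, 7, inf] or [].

Mod squares: a ≡ 4845, b ≡ -442. Check v ∈ {∞, 2, 3, 5, 13, 17, 19}.
v=17: a=17^1·(≡16), b=17^1·(≡4) mod 17; (16|17)=+1, (4|17)=+1; (−1)^{1·1·8}·(+1)^1·(+1)^1 = +1.
v=13: a=13^2·(≡10), b=13^1·(≡7) mod 13; (10|13)=+1, (7|13)=-1; (−1)^{2·1·6}·(+1)^1·(-1)^2 = +1.
v=19: a=19^1·(≡12), b=19^0·(≡10) mod 19; (12|19)=-1, (10|19)=-1; (−1)^{1·0·9}·(-1)^0·(-1)^1 = -1.
v=3: a=3^1·(≡1), b=3^0·(≡2) mod 3; (1|3)=+1, (2|3)=-1; (−1)^{1·0·1}·(+1)^0·(-1)^1 = -1.
v=2: v_2(a)=2, v_2(b)=-3; units ≡ 5, 3 (mod 8); ε·ε+αω+βω = 0·1+2·1+-3·1 ≡ 1  ⇒  (a,b)_2 = -1.
v=∞: 4845 > 0 and -442 < 0  ⇒  (a,b)_∞ = +1.
v=5: a=5^1·(≡4), b=5^2·(≡3) mod 5; (4|5)=+1, (3|5)=-1; (−1)^{1·2·2}·(+1)^2·(-1)^1 = -1.
(4845, -442 / ℚ) ramifies at {2, 3, 5, 19}: a division algebra.

[2, 3, 5, 19]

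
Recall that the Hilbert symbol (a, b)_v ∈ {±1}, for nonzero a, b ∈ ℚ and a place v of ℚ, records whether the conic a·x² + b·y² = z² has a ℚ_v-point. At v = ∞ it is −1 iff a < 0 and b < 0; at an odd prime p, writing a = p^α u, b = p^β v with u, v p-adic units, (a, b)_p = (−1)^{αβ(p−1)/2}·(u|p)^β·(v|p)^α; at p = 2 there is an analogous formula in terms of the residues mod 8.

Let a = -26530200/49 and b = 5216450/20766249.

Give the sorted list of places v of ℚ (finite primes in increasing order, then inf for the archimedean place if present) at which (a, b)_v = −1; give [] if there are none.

(a, b) ≡ (-102, 2) mod (ℚ^×)²; places V = {2, 3, 5, 7, 17, 19, 31, ∞}.
(a,b)_3: α=3, u≡2; β=-2, v≡2 (mod 3); (2|3)=-1, (2|3)=-1; sign (−1)^0·-1^-2·-1^3 = -1.
(a,b)_19: α=0, u≡15; β=2, v≡18 (mod 19); (15|19)=-1, (18|19)=-1; sign (−1)^0·-1^2·-1^0 = +1.
(a,b)_17: α=3, u≡14; β=2, v≡13 (mod 17); (14|17)=-1, (13|17)=+1; sign (−1)^0·-1^2·+1^3 = +1.
(a,b)_∞: sgn(-102)=−, sgn(2)=+, so +1.
(a,b)_2: α=3, β=1; u≡5, v≡1 (mod 8); ε(u)ε(v)=0·0, αω(v)=3·0, βω(u)=1·1; sum ≡ 1  ⇒  -1.
(a,b)_5: α=2, u≡3; β=2, v≡2 (mod 5); (3|5)=-1, (2|5)=-1; sign (−1)^0·-1^2·-1^2 = +1.
(a,b)_7: α=-2, u≡3; β=-4, v≡2 (mod 7); (3|7)=-1, (2|7)=+1; sign (−1)^0·-1^-4·+1^-2 = +1.
(a,b)_31: α=0, u≡26; β=-2, v≡9 (mod 31); (26|31)=-1, (9|31)=+1; sign (−1)^0·-1^-2·+1^0 = +1.
|Ram(-102, 2)| = 2, even; anisotropic at {2, 3}.

[2, 3]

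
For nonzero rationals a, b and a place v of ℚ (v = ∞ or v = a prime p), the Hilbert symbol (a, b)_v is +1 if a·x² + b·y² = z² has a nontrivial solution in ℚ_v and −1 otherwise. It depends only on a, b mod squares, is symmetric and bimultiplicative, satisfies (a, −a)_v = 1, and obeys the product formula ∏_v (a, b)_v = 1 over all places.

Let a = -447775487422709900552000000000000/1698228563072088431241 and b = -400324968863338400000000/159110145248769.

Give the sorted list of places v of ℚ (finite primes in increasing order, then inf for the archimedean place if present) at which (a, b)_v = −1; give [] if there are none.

Mod squares: a ≡ -10639202, b ≡ -79994. Check v ∈ {∞, 2, 3, 5, 7, 11, 13, 19, 23, 29, 37, 47}.
v=7: a=7^3·(≡5), b=7^2·(≡1) mod 7; (5|7)=-1, (1|7)=+1; (−1)^{3·2·3}·(-1)^2·(+1)^3 = +1.
v=3: a=3^-18·(≡1), b=3^-12·(≡1) mod 3; (1|3)=+1, (1|3)=+1; (−1)^{-18·-12·1}·(+1)^-12·(+1)^-18 = +1.
v=2: v_2(a)=15, v_2(b)=11; units ≡ 7, 3 (mod 8); ε·ε+αω+βω = 1·1+15·1+11·0 ≡ 0  ⇒  (a,b)_2 = +1.
v=37: a=37^1·(≡24), b=37^1·(≡12) mod 37; (24|37)=-1, (12|37)=+1; (−1)^{1·1·18}·(-1)^1·(+1)^1 = -1.
v=47: a=47^1·(≡10), b=47^1·(≡4) mod 47; (10|47)=-1, (4|47)=+1; (−1)^{1·1·23}·(-1)^1·(+1)^1 = +1.
v=19: a=19^3·(≡18), b=19^2·(≡18) mod 19; (18|19)=-1, (18|19)=-1; (−1)^{3·2·9}·(-1)^2·(-1)^3 = -1.
v=11: a=11^-10·(≡5), b=11^-6·(≡3) mod 11; (5|11)=+1, (3|11)=+1; (−1)^{-10·-6·5}·(+1)^-6·(+1)^-10 = +1.
v=29: a=29^6·(≡28), b=29^4·(≡8) mod 29; (28|29)=+1, (8|29)=-1; (−1)^{6·4·14}·(+1)^4·(-1)^6 = +1.
v=5: a=5^12·(≡3), b=5^8·(≡4) mod 5; (3|5)=-1, (4|5)=+1; (−1)^{12·8·2}·(-1)^8·(+1)^12 = +1.
v=∞: -10639202 < 0 and -79994 < 0  ⇒  (a,b)_∞ = -1.
v=13: a=13^-2·(≡11), b=13^-2·(≡11) mod 13; (11|13)=-1, (11|13)=-1; (−1)^{-2·-2·6}·(-1)^-2·(-1)^-2 = +1.
v=23: a=23^1·(≡9), b=23^1·(≡3) mod 23; (9|23)=+1, (3|23)=+1; (−1)^{1·1·11}·(+1)^1·(+1)^1 = -1.
(-10639202, -79994 / ℚ) ramifies at {19, 23, 37, ∞}: a division algebra.

[19, 23, 37, inf]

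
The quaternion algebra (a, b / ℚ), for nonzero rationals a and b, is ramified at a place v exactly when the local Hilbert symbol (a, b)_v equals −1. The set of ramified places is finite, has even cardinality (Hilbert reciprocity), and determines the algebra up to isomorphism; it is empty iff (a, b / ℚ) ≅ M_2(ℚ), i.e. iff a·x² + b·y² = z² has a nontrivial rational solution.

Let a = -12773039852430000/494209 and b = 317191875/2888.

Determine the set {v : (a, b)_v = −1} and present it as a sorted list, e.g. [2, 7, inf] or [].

[2, 11]

(a, b) ≡ (-3, 6006) mod (ℚ^×)²; places V = {2, 3, 5, 7, 11, 13, 19, 37, ∞}.
(a,b)_19: α=-2, u≡7; β=-2, v≡10 (mod 19); (7|19)=+1, (10|19)=-1; sign (−1)^0·+1^-2·-1^-2 = +1.
(a,b)_11: α=2, u≡7; β=1, v≡10 (mod 11); (7|11)=-1, (10|11)=-1; sign (−1)^0·-1^1·-1^2 = -1.
(a,b)_∞: sgn(-3)=−, sgn(6006)=+, so +1.
(a,b)_2: α=4, β=-3; u≡5, v≡3 (mod 8); ε(u)ε(v)=0·1, αω(v)=4·1, βω(u)=-3·1; sum ≡ 1  ⇒  -1.
(a,b)_7: α=0, u≡2; β=1, v≡1 (mod 7); (2|7)=+1, (1|7)=+1; sign (−1)^0·+1^1·+1^0 = +1.
(a,b)_13: α=6, u≡3; β=3, v≡5 (mod 13); (3|13)=+1, (5|13)=-1; sign (−1)^0·+1^3·-1^6 = +1.
(a,b)_5: α=4, u≡3; β=4, v≡4 (mod 5); (3|5)=-1, (4|5)=+1; sign (−1)^0·-1^4·+1^4 = +1.
(a,b)_3: α=7, u≡2; β=1, v≡1 (mod 3); (2|3)=-1, (1|3)=+1; sign (−1)^1·-1^1·+1^7 = +1.
(a,b)_37: α=-2, u≡12; β=0, v≡7 (mod 37); (12|37)=+1, (7|37)=+1; sign (−1)^0·+1^0·+1^-2 = +1.
Ram(-3, 6006) = {2, 11}; no ℚ_2-point on the conic.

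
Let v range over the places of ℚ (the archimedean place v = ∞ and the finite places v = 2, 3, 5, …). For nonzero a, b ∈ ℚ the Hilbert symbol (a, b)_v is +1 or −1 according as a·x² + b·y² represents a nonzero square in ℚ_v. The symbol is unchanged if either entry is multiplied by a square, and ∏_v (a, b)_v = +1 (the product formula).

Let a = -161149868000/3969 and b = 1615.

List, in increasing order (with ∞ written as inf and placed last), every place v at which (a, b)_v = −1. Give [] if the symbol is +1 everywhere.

(a, b) ≡ (-1394030, 1615) mod (ℚ^×)²; places V = {2, 3, 5, 7, 11, 17, 19, 23, 29, ∞}.
(a,b)_2: α=5, β=0; u≡1, v≡7 (mod 8); ε(u)ε(v)=0·1, αω(v)=5·0, βω(u)=0·0; sum ≡ 0  ⇒  +1.
(a,b)_29: α=1, u≡11; β=0, v≡20 (mod 29); (11|29)=-1, (20|29)=+1; sign (−1)^0·-1^0·+1^1 = +1.
(a,b)_3: α=-4, u≡1; β=0, v≡1 (mod 3); (1|3)=+1, (1|3)=+1; sign (−1)^0·+1^0·+1^-4 = +1.
(a,b)_∞: sgn(-1394030)=−, sgn(1615)=+, so +1.
(a,b)_5: α=3, u≡4; β=1, v≡3 (mod 5); (4|5)=+1, (3|5)=-1; sign (−1)^0·+1^1·-1^3 = -1.
(a,b)_19: α=1, u≡3; β=1, v≡9 (mod 19); (3|19)=-1, (9|19)=+1; sign (−1)^1·-1^1·+1^1 = +1.
(a,b)_7: α=-2, u≡3; β=0, v≡5 (mod 7); (3|7)=-1, (5|7)=-1; sign (−1)^0·-1^0·-1^-2 = +1.
(a,b)_11: α=1, u≡5; β=0, v≡9 (mod 11); (5|11)=+1, (9|11)=+1; sign (−1)^0·+1^0·+1^1 = +1.
(a,b)_17: α=2, u≡13; β=1, v≡10 (mod 17); (13|17)=+1, (10|17)=-1; sign (−1)^0·+1^1·-1^2 = +1.
(a,b)_23: α=1, u≡1; β=0, v≡5 (mod 23); (1|23)=+1, (5|23)=-1; sign (−1)^0·+1^0·-1^1 = -1.
Ram(-1394030, 1615) = {5, 23}; no ℚ_5-point on the conic.

[5, 23]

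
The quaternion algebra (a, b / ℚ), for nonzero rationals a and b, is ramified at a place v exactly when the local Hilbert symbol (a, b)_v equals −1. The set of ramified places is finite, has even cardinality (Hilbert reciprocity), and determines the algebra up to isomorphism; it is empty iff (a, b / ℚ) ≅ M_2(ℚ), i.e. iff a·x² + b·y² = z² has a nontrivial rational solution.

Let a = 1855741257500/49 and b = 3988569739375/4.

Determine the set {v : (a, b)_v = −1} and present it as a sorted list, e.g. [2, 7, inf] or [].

[2, 23]

Mod squares: a ≡ 23, b ≡ 247. Check v ∈ {∞, 2, 5, 7, 13, 17, 19, 23}.
v=7: a=7^-2·(≡4), b=7^0·(≡1) mod 7; (4|7)=+1, (1|7)=+1; (−1)^{-2·0·3}·(+1)^0·(+1)^-2 = +1.
v=19: a=19^2·(≡5), b=19^1·(≡15) mod 19; (5|19)=+1, (15|19)=-1; (−1)^{2·1·9}·(+1)^1·(-1)^2 = +1.
v=5: a=5^4·(≡3), b=5^4·(≡2) mod 5; (3|5)=-1, (2|5)=-1; (−1)^{4·4·2}·(-1)^4·(-1)^4 = +1.
v=17: a=17^0·(≡7), b=17^2·(≡1) mod 17; (7|17)=-1, (1|17)=+1; (−1)^{0·2·8}·(-1)^2·(+1)^0 = +1.
v=13: a=13^2·(≡9), b=13^3·(≡8) mod 13; (9|13)=+1, (8|13)=-1; (−1)^{2·3·6}·(+1)^3·(-1)^2 = +1.
v=2: v_2(a)=2, v_2(b)=-2; units ≡ 7, 7 (mod 8); ε·ε+αω+βω = 1·1+2·0+-2·0 ≡ 1  ⇒  (a,b)_2 = -1.
v=23: a=23^3·(≡8), b=23^2·(≡20) mod 23; (8|23)=+1, (20|23)=-1; (−1)^{3·2·11}·(+1)^2·(-1)^3 = -1.
v=∞: 23 > 0 and 247 > 0  ⇒  (a,b)_∞ = +1.
(23, 247 / ℚ) ramifies at {2, 23}: a division algebra.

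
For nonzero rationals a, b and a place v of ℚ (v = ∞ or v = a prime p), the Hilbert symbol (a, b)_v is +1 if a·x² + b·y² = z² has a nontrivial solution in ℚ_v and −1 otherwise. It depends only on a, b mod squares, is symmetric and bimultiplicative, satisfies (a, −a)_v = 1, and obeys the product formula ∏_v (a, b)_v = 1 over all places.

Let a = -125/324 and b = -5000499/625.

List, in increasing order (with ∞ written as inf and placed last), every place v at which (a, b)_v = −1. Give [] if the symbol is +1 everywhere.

Mod squares: a ≡ -5, b ≡ -11339. Check v ∈ {∞, 2, 3, 5, 7, 17, 23, 29}.
v=17: a=17^0·(≡11), b=17^1·(≡16) mod 17; (11|17)=-1, (16|17)=+1; (−1)^{0·1·8}·(-1)^1·(+1)^0 = -1.
v=7: a=7^0·(≡4), b=7^2·(≡1) mod 7; (4|7)=+1, (1|7)=+1; (−1)^{0·2·3}·(+1)^2·(+1)^0 = +1.
v=2: v_2(a)=-2, v_2(b)=0; units ≡ 3, 5 (mod 8); ε·ε+αω+βω = 1·0+-2·1+0·1 ≡ 0  ⇒  (a,b)_2 = +1.
v=5: a=5^3·(≡1), b=5^-4·(≡1) mod 5; (1|5)=+1, (1|5)=+1; (−1)^{3·-4·2}·(+1)^-4·(+1)^3 = +1.
v=3: a=3^-4·(≡1), b=3^2·(≡1) mod 3; (1|3)=+1, (1|3)=+1; (−1)^{-4·2·1}·(+1)^2·(+1)^-4 = +1.
v=∞: -5 < 0 and -11339 < 0  ⇒  (a,b)_∞ = -1.
v=29: a=29^0·(≡4), b=29^1·(≡2) mod 29; (4|29)=+1, (2|29)=-1; (−1)^{0·1·14}·(+1)^1·(-1)^0 = +1.
v=23: a=23^0·(≡18), b=23^1·(≡13) mod 23; (18|23)=+1, (13|23)=+1; (−1)^{0·1·11}·(+1)^1·(+1)^0 = +1.
(-5, -11339 / ℚ) ramifies at {17, ∞}: a division algebra.

[17, inf]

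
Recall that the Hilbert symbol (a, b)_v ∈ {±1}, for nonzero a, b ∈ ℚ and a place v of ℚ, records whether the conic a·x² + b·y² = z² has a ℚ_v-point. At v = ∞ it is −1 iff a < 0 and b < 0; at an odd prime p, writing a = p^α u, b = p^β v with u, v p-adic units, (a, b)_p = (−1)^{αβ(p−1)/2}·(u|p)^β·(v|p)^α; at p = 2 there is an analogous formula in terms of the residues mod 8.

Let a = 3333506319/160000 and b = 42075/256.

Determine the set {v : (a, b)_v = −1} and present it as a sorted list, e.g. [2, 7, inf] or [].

Mod squares: a ≡ 4199, b ≡ 187. Check v ∈ {∞, 2, 3, 5, 11, 13, 17, 19}.
v=2: v_2(a)=-8, v_2(b)=-8; units ≡ 7, 3 (mod 8); ε·ε+αω+βω = 1·1+-8·1+-8·0 ≡ 1  ⇒  (a,b)_2 = -1.
v=∞: 4199 > 0 and 187 > 0  ⇒  (a,b)_∞ = +1.
v=13: a=13^1·(≡5), b=13^0·(≡8) mod 13; (5|13)=-1, (8|13)=-1; (−1)^{1·0·6}·(-1)^0·(-1)^1 = -1.
v=11: a=11^2·(≡8), b=11^1·(≡10) mod 11; (8|11)=-1, (10|11)=-1; (−1)^{2·1·5}·(-1)^1·(-1)^2 = -1.
v=17: a=17^1·(≡13), b=17^1·(≡10) mod 17; (13|17)=+1, (10|17)=-1; (−1)^{1·1·8}·(+1)^1·(-1)^1 = -1.
v=19: a=19^1·(≡10), b=19^0·(≡1) mod 19; (10|19)=-1, (1|19)=+1; (−1)^{1·0·9}·(-1)^0·(+1)^1 = +1.
v=5: a=5^-4·(≡4), b=5^2·(≡3) mod 5; (4|5)=+1, (3|5)=-1; (−1)^{-4·2·2}·(+1)^2·(-1)^-4 = +1.
v=3: a=3^8·(≡2), b=3^2·(≡1) mod 3; (2|3)=-1, (1|3)=+1; (−1)^{8·2·1}·(-1)^2·(+1)^8 = +1.
|Ram(4199, 187)| = 4, even; anisotropic at {2, 11, 13, 17}.

[2, 11, 13, 17]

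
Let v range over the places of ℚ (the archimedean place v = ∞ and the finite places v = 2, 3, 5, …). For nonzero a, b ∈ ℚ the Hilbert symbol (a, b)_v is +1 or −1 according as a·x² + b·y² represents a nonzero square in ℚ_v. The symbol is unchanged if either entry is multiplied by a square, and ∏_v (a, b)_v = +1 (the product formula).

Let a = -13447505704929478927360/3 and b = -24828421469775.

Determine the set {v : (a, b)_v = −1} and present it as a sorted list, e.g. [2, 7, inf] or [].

[7, 11, 17, inf]

Mod squares: a ≡ -1545555, b ≡ -231. Check v ∈ {∞, 2, 3, 5, 7, 11, 17, 19, 29}.
v=5: a=5^1·(≡1), b=5^2·(≡4) mod 5; (1|5)=+1, (4|5)=+1; (−1)^{1·2·2}·(+1)^2·(+1)^1 = +1.
v=11: a=11^3·(≡9), b=11^1·(≡1) mod 11; (9|11)=+1, (1|11)=+1; (−1)^{3·1·5}·(+1)^1·(+1)^3 = -1.
v=29: a=29^3·(≡4), b=29^2·(≡25) mod 29; (4|29)=+1, (25|29)=+1; (−1)^{3·2·14}·(+1)^2·(+1)^3 = +1.
v=∞: -1545555 < 0 and -231 < 0  ⇒  (a,b)_∞ = -1.
v=17: a=17^3·(≡8), b=17^2·(≡3) mod 17; (8|17)=+1, (3|17)=-1; (−1)^{3·2·8}·(+1)^2·(-1)^3 = -1.
v=3: a=3^-1·(≡2), b=3^1·(≡1) mod 3; (2|3)=-1, (1|3)=+1; (−1)^{-1·1·1}·(-1)^1·(+1)^-1 = +1.
v=7: a=7^4·(≡6), b=7^3·(≡1) mod 7; (6|7)=-1, (1|7)=+1; (−1)^{4·3·3}·(-1)^3·(+1)^4 = -1.
v=2: v_2(a)=10, v_2(b)=0; units ≡ 5, 1 (mod 8); ε·ε+αω+βω = 0·0+10·0+0·1 ≡ 0  ⇒  (a,b)_2 = +1.
v=19: a=19^3·(≡2), b=19^2·(≡11) mod 19; (2|19)=-1, (11|19)=+1; (−1)^{3·2·9}·(-1)^2·(+1)^3 = +1.
Ram(-1545555, -231) = {7, 11, 17, ∞}; no ℚ_7-point on the conic.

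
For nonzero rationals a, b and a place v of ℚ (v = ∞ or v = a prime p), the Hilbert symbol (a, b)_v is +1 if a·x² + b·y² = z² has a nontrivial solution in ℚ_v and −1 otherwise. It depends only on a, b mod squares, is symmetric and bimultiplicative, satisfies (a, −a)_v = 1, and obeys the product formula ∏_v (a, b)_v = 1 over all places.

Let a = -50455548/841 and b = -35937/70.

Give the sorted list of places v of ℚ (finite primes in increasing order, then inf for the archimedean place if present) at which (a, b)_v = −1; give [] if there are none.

[5, inf]

(a, b) ≡ (-143, -2310) mod (ℚ^×)²; places V = {2, 3, 5, 7, 11, 13, 29, ∞}.
(a,b)_2: α=2, β=-1; u≡1, v≡5 (mod 8); ε(u)ε(v)=0·0, αω(v)=2·1, βω(u)=-1·0; sum ≡ 0  ⇒  +1.
(a,b)_29: α=-2, u≡15; β=0, v≡14 (mod 29); (15|29)=-1, (14|29)=-1; sign (−1)^0·-1^0·-1^-2 = +1.
(a,b)_11: α=3, u≡4; β=3, v≡7 (mod 11); (4|11)=+1, (7|11)=-1; sign (−1)^1·+1^3·-1^3 = +1.
(a,b)_13: α=1, u≡5; β=0, v≡12 (mod 13); (5|13)=-1, (12|13)=+1; sign (−1)^0·-1^0·+1^1 = +1.
(a,b)_∞: sgn(-143)=−, sgn(-2310)=−, so -1.
(a,b)_7: α=0, u≡4; β=-1, v≡5 (mod 7); (4|7)=+1, (5|7)=-1; sign (−1)^0·+1^-1·-1^0 = +1.
(a,b)_3: α=6, u≡1; β=3, v≡1 (mod 3); (1|3)=+1, (1|3)=+1; sign (−1)^0·+1^3·+1^6 = +1.
(a,b)_5: α=0, u≡2; β=-1, v≡2 (mod 5); (2|5)=-1, (2|5)=-1; sign (−1)^0·-1^-1·-1^0 = -1.
|Ram(-143, -2310)| = 2, even; anisotropic at {5, ∞}.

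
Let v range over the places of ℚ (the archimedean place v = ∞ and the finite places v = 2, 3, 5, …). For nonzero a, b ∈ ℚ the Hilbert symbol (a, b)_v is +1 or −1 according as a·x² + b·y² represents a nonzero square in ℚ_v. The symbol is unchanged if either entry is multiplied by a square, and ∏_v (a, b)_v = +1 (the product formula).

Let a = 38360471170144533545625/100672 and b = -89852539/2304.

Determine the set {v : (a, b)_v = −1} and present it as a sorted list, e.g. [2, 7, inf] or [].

[3, 29]

Mod squares: a ≡ 172535181, b ≡ -259. Check v ∈ {∞, 2, 3, 5, 7, 11, 13, 19, 23, 29, 31, 37}.
v=2: v_2(a)=-6, v_2(b)=-8; units ≡ 5, 5 (mod 8); ε·ε+αω+βω = 0·0+-6·1+-8·1 ≡ 0  ⇒  (a,b)_2 = +1.
v=29: a=29^1·(≡9), b=29^0·(≡8) mod 29; (9|29)=+1, (8|29)=-1; (−1)^{1·0·14}·(+1)^0·(-1)^1 = -1.
v=37: a=37^3·(≡26), b=37^1·(≡27) mod 37; (26|37)=+1, (27|37)=+1; (−1)^{3·1·18}·(+1)^1·(+1)^3 = +1.
v=19: a=19^5·(≡12), b=19^2·(≡4) mod 19; (12|19)=-1, (4|19)=+1; (−1)^{5·2·9}·(-1)^2·(+1)^5 = +1.
v=11: a=11^-2·(≡4), b=11^0·(≡3) mod 11; (4|11)=+1, (3|11)=+1; (−1)^{-2·0·5}·(+1)^0·(+1)^-2 = +1.
v=13: a=13^-1·(≡1), b=13^0·(≡1) mod 13; (1|13)=+1, (1|13)=+1; (−1)^{-1·0·6}·(+1)^0·(+1)^-1 = +1.
v=7: a=7^3·(≡4), b=7^1·(≡5) mod 7; (4|7)=+1, (5|7)=-1; (−1)^{3·1·3}·(+1)^1·(-1)^3 = +1.
v=23: a=23^2·(≡7), b=23^0·(≡5) mod 23; (7|23)=-1, (5|23)=-1; (−1)^{2·0·11}·(-1)^0·(-1)^2 = +1.
v=3: a=3^1·(≡2), b=3^-2·(≡2) mod 3; (2|3)=-1, (2|3)=-1; (−1)^{1·-2·1}·(-1)^-2·(-1)^1 = -1.
v=31: a=31^1·(≡9), b=31^2·(≡9) mod 31; (9|31)=+1, (9|31)=+1; (−1)^{1·2·15}·(+1)^2·(+1)^1 = +1.
v=∞: 172535181 > 0 and -259 < 0  ⇒  (a,b)_∞ = +1.
v=5: a=5^4·(≡4), b=5^0·(≡4) mod 5; (4|5)=+1, (4|5)=+1; (−1)^{4·0·2}·(+1)^0·(+1)^4 = +1.
(172535181, -259 / ℚ) ramifies at {3, 29}: a division algebra.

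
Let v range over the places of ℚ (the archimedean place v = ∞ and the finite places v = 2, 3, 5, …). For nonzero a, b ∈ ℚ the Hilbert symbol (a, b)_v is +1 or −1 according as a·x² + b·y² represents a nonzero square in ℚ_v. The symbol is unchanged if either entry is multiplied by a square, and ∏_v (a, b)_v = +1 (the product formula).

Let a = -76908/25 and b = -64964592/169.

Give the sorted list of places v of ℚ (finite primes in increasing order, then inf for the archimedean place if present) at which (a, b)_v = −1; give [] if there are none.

(a, b) ≡ (-19227, -1023) mod (ℚ^×)²; places V = {2, 3, 5, 7, 11, 13, 17, 29, 31, ∞}.
(a,b)_5: α=-2, u≡2; β=0, v≡2 (mod 5); (2|5)=-1, (2|5)=-1; sign (−1)^0·-1^0·-1^-2 = +1.
(a,b)_7: α=0, u≡2; β=2, v≡6 (mod 7); (2|7)=+1, (6|7)=-1; sign (−1)^0·+1^2·-1^0 = +1.
(a,b)_3: α=1, u≡2; β=5, v≡1 (mod 3); (2|3)=-1, (1|3)=+1; sign (−1)^1·-1^5·+1^1 = +1.
(a,b)_∞: sgn(-19227)=−, sgn(-1023)=−, so -1.
(a,b)_11: α=0, u≡5; β=1, v≡7 (mod 11); (5|11)=+1, (7|11)=-1; sign (−1)^0·+1^1·-1^0 = +1.
(a,b)_2: α=2, β=4; u≡5, v≡1 (mod 8); ε(u)ε(v)=0·0, αω(v)=2·0, βω(u)=4·1; sum ≡ 0  ⇒  +1.
(a,b)_29: α=1, u≡25; β=0, v≡2 (mod 29); (25|29)=+1, (2|29)=-1; sign (−1)^0·+1^0·-1^1 = -1.
(a,b)_17: α=1, u≡4; β=0, v≡10 (mod 17); (4|17)=+1, (10|17)=-1; sign (−1)^0·+1^0·-1^1 = -1.
(a,b)_31: α=0, u≡15; β=1, v≡11 (mod 31); (15|31)=-1, (11|31)=-1; sign (−1)^0·-1^1·-1^0 = -1.
(a,b)_13: α=1, u≡1; β=-2, v≡9 (mod 13); (1|13)=+1, (9|13)=+1; sign (−1)^0·+1^-2·+1^1 = +1.
Ram(-19227, -1023) = {17, 29, 31, ∞}; no ℚ_17-point on the conic.

[17, 29, 31, inf]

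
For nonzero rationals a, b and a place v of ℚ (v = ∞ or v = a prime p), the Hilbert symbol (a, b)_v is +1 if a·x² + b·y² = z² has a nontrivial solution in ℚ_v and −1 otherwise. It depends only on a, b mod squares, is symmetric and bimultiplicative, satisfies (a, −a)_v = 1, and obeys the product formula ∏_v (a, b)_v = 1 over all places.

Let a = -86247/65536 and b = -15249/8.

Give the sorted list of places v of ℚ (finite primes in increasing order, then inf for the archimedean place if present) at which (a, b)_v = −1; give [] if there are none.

Mod squares: a ≡ -7, b ≡ -30498. Check v ∈ {∞, 2, 3, 7, 13, 17, 23, 37}.
v=∞: -7 < 0 and -30498 < 0  ⇒  (a,b)_∞ = -1.
v=37: a=37^2·(≡30), b=37^0·(≡4) mod 37; (30|37)=+1, (4|37)=+1; (−1)^{2·0·18}·(+1)^0·(+1)^2 = +1.
v=13: a=13^0·(≡7), b=13^1·(≡11) mod 13; (7|13)=-1, (11|13)=-1; (−1)^{0·1·6}·(-1)^1·(-1)^0 = -1.
v=3: a=3^2·(≡2), b=3^1·(≡1) mod 3; (2|3)=-1, (1|3)=+1; (−1)^{2·1·1}·(-1)^1·(+1)^2 = -1.
v=7: a=7^1·(≡3), b=7^0·(≡4) mod 7; (3|7)=-1, (4|7)=+1; (−1)^{1·0·3}·(-1)^0·(+1)^1 = +1.
v=2: v_2(a)=-16, v_2(b)=-3; units ≡ 1, 7 (mod 8); ε·ε+αω+βω = 0·1+-16·0+-3·0 ≡ 0  ⇒  (a,b)_2 = +1.
v=23: a=23^0·(≡8), b=23^1·(≡12) mod 23; (8|23)=+1, (12|23)=+1; (−1)^{0·1·11}·(+1)^1·(+1)^0 = +1.
v=17: a=17^0·(≡11), b=17^1·(≡9) mod 17; (11|17)=-1, (9|17)=+1; (−1)^{0·1·8}·(-1)^1·(+1)^0 = -1.
(-7, -30498 / ℚ) ramifies at {3, 13, 17, ∞}: a division algebra.

[3, 13, 17, inf]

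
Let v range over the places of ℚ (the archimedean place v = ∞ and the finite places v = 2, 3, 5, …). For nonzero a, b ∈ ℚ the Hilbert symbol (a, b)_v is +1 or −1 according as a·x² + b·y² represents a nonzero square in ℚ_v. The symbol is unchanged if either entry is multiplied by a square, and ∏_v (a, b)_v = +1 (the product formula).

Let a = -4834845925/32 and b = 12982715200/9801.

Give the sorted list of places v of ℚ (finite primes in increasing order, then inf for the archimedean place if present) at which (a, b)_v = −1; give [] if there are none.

[2, 19]

(a, b) ≡ (-26, 133) mod (ℚ^×)²; places V = {2, 3, 5, 7, 11, 13, 19, 29, ∞}.
(a,b)_29: α=2, u≡2; β=0, v≡15 (mod 29); (2|29)=-1, (15|29)=-1; sign (−1)^0·-1^0·-1^2 = +1.
(a,b)_∞: sgn(-26)=−, sgn(133)=+, so +1.
(a,b)_2: α=-5, β=6; u≡3, v≡5 (mod 8); ε(u)ε(v)=1·0, αω(v)=-5·1, βω(u)=6·1; sum ≡ 1  ⇒  -1.
(a,b)_5: α=2, u≡4; β=2, v≡3 (mod 5); (4|5)=+1, (3|5)=-1; sign (−1)^0·+1^2·-1^2 = +1.
(a,b)_19: α=2, u≡12; β=3, v≡6 (mod 19); (12|19)=-1, (6|19)=+1; sign (−1)^0·-1^3·+1^2 = -1.
(a,b)_11: α=0, u≡8; β=-2, v≡1 (mod 11); (8|11)=-1, (1|11)=+1; sign (−1)^0·-1^-2·+1^0 = +1.
(a,b)_13: α=1, u≡7; β=2, v≡9 (mod 13); (7|13)=-1, (9|13)=+1; sign (−1)^0·-1^2·+1^1 = +1.
(a,b)_3: α=0, u≡1; β=-4, v≡1 (mod 3); (1|3)=+1, (1|3)=+1; sign (−1)^0·+1^-4·+1^0 = +1.
(a,b)_7: α=2, u≡4; β=1, v≡3 (mod 7); (4|7)=+1, (3|7)=-1; sign (−1)^0·+1^1·-1^2 = +1.
(-26, 133 / ℚ) ramifies at {2, 19}: a division algebra.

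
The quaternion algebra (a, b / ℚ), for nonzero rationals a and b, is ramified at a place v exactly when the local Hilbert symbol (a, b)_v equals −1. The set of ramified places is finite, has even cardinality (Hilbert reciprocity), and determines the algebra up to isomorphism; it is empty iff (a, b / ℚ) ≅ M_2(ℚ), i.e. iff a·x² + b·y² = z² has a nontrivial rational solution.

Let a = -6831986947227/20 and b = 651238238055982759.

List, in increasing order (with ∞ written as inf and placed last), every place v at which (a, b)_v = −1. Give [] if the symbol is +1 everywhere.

[]

(a, b) ≡ (-2015, 391) mod (ℚ^×)²; places V = {2, 3, 5, 7, 13, 17, 23, 31, 37, ∞}.
(a,b)_17: α=2, u≡16; β=3, v≡6 (mod 17); (16|17)=+1, (6|17)=-1; sign (−1)^0·+1^3·-1^2 = +1.
(a,b)_23: α=2, u≡13; β=3, v≡11 (mod 23); (13|23)=+1, (11|23)=-1; sign (−1)^0·+1^3·-1^2 = +1.
(a,b)_31: α=1, u≡5; β=2, v≡5 (mod 31); (5|31)=+1, (5|31)=+1; sign (−1)^0·+1^2·+1^1 = +1.
(a,b)_3: α=4, u≡1; β=0, v≡1 (mod 3); (1|3)=+1, (1|3)=+1; sign (−1)^0·+1^0·+1^4 = +1.
(a,b)_5: α=-1, u≡2; β=0, v≡4 (mod 5); (2|5)=-1, (4|5)=+1; sign (−1)^0·-1^0·+1^-1 = +1.
(a,b)_2: α=-2, β=0; u≡1, v≡7 (mod 8); ε(u)ε(v)=0·1, αω(v)=-2·0, βω(u)=0·0; sum ≡ 0  ⇒  +1.
(a,b)_7: α=0, u≡1; β=2, v≡6 (mod 7); (1|7)=+1, (6|7)=-1; sign (−1)^0·+1^2·-1^0 = +1.
(a,b)_∞: sgn(-2015)=−, sgn(391)=+, so +1.
(a,b)_37: α=2, u≡18; β=2, v≡3 (mod 37); (18|37)=-1, (3|37)=+1; sign (−1)^0·-1^2·+1^2 = +1.
(a,b)_13: α=1, u≡10; β=2, v≡12 (mod 13); (10|13)=+1, (12|13)=+1; sign (−1)^0·+1^2·+1^1 = +1.
Every local symbol is +1, so the conic -2015·x² + 391·y² = z² has ℚ_v-points for all v and hence a ℚ-point; (a, b / ℚ) ≅ M_2(ℚ).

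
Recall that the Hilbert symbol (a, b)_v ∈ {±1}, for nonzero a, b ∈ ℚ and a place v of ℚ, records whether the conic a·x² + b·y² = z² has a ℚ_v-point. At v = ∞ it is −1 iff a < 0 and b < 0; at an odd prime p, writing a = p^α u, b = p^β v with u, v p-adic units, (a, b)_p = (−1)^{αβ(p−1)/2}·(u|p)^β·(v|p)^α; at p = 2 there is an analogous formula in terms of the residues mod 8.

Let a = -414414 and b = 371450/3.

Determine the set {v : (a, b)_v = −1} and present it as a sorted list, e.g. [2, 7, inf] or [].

[7, 11, 17, 19]

Mod squares: a ≡ -46046, b ≡ 44574. Check v ∈ {∞, 2, 3, 5, 7, 11, 13, 17, 19, 23}.
v=2: v_2(a)=1, v_2(b)=1; units ≡ 1, 7 (mod 8); ε·ε+αω+βω = 0·1+1·0+1·0 ≡ 0  ⇒  (a,b)_2 = +1.
v=5: a=5^0·(≡1), b=5^2·(≡1) mod 5; (1|5)=+1, (1|5)=+1; (−1)^{0·2·2}·(+1)^2·(+1)^0 = +1.
v=13: a=13^1·(≡11), b=13^0·(≡9) mod 13; (11|13)=-1, (9|13)=+1; (−1)^{1·0·6}·(-1)^0·(+1)^1 = +1.
v=11: a=11^1·(≡1), b=11^0·(≡8) mod 11; (1|11)=+1, (8|11)=-1; (−1)^{1·0·5}·(+1)^0·(-1)^1 = -1.
v=∞: -46046 < 0 and 44574 > 0  ⇒  (a,b)_∞ = +1.
v=23: a=23^1·(≡14), b=23^1·(≡9) mod 23; (14|23)=-1, (9|23)=+1; (−1)^{1·1·11}·(-1)^1·(+1)^1 = +1.
v=3: a=3^2·(≡1), b=3^-1·(≡2) mod 3; (1|3)=+1, (2|3)=-1; (−1)^{2·-1·1}·(+1)^-1·(-1)^2 = +1.
v=19: a=19^0·(≡14), b=19^1·(≡6) mod 19; (14|19)=-1, (6|19)=+1; (−1)^{0·1·9}·(-1)^1·(+1)^0 = -1.
v=7: a=7^1·(≡4), b=7^0·(≡3) mod 7; (4|7)=+1, (3|7)=-1; (−1)^{1·0·3}·(+1)^0·(-1)^1 = -1.
v=17: a=17^0·(≡12), b=17^1·(≡13) mod 17; (12|17)=-1, (13|17)=+1; (−1)^{0·1·8}·(-1)^1·(+1)^0 = -1.
(-46046, 44574 / ℚ) ramifies at {7, 11, 17, 19}: a division algebra.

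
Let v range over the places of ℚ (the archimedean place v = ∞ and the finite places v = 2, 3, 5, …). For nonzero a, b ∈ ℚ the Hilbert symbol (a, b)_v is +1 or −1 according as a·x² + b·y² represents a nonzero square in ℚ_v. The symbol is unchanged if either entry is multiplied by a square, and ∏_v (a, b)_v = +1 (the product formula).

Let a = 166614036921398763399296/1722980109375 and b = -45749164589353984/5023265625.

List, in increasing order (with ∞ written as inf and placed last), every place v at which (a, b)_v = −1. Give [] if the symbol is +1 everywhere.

Mod squares: a ≡ 177422, b ≡ -19. Check v ∈ {∞, 2, 3, 5, 7, 11, 19, 23, 29}.
v=7: a=7^-5·(≡3), b=7^-2·(≡2) mod 7; (3|7)=-1, (2|7)=+1; (−1)^{-5·-2·3}·(-1)^-2·(+1)^-5 = +1.
v=11: a=11^6·(≡1), b=11^4·(≡9) mod 11; (1|11)=+1, (9|11)=+1; (−1)^{6·4·5}·(+1)^4·(+1)^6 = +1.
v=29: a=29^3·(≡4), b=29^2·(≡10) mod 29; (4|29)=+1, (10|29)=-1; (−1)^{3·2·14}·(+1)^2·(-1)^3 = -1.
v=3: a=3^-8·(≡2), b=3^-8·(≡2) mod 3; (2|3)=-1, (2|3)=-1; (−1)^{-8·-8·1}·(-1)^-8·(-1)^-8 = +1.
v=5: a=5^-6·(≡3), b=5^-6·(≡4) mod 5; (3|5)=-1, (4|5)=+1; (−1)^{-6·-6·2}·(-1)^-6·(+1)^-6 = +1.
v=19: a=19^5·(≡6), b=19^3·(≡2) mod 19; (6|19)=+1, (2|19)=-1; (−1)^{5·3·9}·(+1)^3·(-1)^5 = +1.
v=23: a=23^3·(≡18), b=23^2·(≡12) mod 23; (18|23)=+1, (12|23)=+1; (−1)^{3·2·11}·(+1)^2·(+1)^3 = +1.
v=2: v_2(a)=7, v_2(b)=10; units ≡ 7, 5 (mod 8); ε·ε+αω+βω = 1·0+7·1+10·0 ≡ 1  ⇒  (a,b)_2 = -1.
v=∞: 177422 > 0 and -19 < 0  ⇒  (a,b)_∞ = +1.
|Ram(177422, -19)| = 2, even; anisotropic at {2, 29}.

[2, 29]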